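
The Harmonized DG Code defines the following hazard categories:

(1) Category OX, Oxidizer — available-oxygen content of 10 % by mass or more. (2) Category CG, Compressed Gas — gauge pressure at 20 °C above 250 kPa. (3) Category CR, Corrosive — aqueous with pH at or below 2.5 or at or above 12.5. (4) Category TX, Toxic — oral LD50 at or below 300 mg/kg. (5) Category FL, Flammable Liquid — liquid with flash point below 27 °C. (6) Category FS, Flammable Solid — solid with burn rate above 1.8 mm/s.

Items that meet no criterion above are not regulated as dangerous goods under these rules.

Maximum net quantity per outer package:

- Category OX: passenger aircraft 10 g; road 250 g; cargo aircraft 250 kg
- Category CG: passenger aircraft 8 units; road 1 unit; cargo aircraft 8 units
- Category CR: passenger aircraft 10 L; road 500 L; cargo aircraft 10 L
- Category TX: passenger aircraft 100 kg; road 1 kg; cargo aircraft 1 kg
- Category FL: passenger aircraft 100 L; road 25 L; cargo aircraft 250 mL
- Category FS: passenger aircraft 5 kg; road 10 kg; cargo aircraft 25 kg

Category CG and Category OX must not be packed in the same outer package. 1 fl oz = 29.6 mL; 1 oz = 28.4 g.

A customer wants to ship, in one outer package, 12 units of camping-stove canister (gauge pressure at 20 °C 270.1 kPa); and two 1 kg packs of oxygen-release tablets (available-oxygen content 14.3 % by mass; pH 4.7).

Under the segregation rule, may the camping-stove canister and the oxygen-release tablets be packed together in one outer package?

No

With gauge pressure at 20 °C 270.1 kPa (> 250 kPa), the camping-stove canister falls in Category CG.
Available-oxygen content 14.3 % by mass meets the Category OX criterion (Oxidizer), so the oxygen-release tablets are Category OX.
Category CG and Category OX may not share an outer package.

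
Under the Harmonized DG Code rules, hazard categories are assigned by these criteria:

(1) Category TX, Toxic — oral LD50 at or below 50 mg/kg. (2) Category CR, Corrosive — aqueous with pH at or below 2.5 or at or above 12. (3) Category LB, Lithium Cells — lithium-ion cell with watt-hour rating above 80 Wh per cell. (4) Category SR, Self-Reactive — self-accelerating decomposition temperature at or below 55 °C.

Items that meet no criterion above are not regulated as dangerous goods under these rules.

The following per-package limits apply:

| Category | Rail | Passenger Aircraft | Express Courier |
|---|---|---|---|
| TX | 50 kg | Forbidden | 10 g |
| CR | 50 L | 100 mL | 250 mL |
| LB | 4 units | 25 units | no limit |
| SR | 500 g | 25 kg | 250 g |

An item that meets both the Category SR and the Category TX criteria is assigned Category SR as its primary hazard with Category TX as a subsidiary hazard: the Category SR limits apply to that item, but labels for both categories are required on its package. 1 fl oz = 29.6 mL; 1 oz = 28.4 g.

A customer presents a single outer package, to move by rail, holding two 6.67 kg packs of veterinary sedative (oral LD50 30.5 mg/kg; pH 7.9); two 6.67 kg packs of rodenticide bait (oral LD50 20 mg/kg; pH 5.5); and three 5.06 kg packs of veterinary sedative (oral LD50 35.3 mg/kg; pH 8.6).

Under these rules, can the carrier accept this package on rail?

Yes

The veterinary sedative has oral LD50 30.5 mg/kg, which is ≤ 50 mg/kg, so it is Category TX (Toxic).
Oral LD50 20 mg/kg meets the Category TX criterion (Toxic), so the rodenticide bait is Category TX.
Veterinary sedative: oral LD50 35.3 mg/kg ≤ 50 mg/kg → Category TX (Toxic).
Category TX net quantity: (two 6.67 kg packs = 13.34 kg) + (two 6.67 kg packs = 13.34 kg) + (three 5.06 kg packs = 15.18 kg) = 41.86 kg.
That is within the Category TX rail limit of 50 kg.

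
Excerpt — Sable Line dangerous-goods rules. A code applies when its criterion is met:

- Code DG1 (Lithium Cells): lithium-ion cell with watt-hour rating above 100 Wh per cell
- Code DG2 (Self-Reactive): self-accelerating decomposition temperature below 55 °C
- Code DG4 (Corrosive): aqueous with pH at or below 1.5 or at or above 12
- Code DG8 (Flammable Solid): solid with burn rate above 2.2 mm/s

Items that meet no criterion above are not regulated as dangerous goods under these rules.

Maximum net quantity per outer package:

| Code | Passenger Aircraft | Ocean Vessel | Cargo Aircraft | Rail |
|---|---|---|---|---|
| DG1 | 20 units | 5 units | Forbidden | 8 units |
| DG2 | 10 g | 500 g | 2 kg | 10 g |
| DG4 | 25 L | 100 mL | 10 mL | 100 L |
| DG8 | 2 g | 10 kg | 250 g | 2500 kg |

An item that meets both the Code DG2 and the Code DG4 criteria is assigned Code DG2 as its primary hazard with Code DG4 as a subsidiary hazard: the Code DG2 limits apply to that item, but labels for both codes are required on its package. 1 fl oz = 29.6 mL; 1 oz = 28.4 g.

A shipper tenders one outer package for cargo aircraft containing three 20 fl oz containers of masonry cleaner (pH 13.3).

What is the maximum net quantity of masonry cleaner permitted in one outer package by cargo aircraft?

10 mL

With pH 13.3 (≥ 12), the masonry cleaner falls in Code DG4.
The cargo aircraft limit for Code DG4 is 10 mL.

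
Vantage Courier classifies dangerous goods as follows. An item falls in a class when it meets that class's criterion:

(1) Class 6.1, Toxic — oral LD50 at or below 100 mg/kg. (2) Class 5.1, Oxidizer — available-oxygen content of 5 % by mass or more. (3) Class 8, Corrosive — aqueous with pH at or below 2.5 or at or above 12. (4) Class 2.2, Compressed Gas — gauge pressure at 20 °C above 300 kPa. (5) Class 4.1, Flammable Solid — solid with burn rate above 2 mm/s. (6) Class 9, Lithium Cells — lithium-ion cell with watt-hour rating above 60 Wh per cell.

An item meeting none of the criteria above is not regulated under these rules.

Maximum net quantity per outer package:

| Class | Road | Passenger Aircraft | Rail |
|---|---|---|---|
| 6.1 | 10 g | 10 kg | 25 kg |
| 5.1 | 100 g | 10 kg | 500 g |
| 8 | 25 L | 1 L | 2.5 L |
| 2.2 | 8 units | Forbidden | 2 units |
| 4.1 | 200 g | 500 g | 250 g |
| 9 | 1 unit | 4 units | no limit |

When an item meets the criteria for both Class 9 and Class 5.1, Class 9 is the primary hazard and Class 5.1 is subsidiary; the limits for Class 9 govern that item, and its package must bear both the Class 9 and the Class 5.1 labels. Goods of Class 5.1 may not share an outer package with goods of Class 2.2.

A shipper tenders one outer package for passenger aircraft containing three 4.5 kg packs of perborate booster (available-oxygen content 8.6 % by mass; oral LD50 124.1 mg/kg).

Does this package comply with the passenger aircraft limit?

Available-oxygen content 8.6 % by mass meets the Class 5.1 criterion (Oxidizer), so the perborate booster is Class 5.1.
Class 5.1 quantity: three 4.5 kg packs = 13.5 kg.
13.5 kg > 10 kg (passenger aircraft limit, Class 5.1) — over the limit.

No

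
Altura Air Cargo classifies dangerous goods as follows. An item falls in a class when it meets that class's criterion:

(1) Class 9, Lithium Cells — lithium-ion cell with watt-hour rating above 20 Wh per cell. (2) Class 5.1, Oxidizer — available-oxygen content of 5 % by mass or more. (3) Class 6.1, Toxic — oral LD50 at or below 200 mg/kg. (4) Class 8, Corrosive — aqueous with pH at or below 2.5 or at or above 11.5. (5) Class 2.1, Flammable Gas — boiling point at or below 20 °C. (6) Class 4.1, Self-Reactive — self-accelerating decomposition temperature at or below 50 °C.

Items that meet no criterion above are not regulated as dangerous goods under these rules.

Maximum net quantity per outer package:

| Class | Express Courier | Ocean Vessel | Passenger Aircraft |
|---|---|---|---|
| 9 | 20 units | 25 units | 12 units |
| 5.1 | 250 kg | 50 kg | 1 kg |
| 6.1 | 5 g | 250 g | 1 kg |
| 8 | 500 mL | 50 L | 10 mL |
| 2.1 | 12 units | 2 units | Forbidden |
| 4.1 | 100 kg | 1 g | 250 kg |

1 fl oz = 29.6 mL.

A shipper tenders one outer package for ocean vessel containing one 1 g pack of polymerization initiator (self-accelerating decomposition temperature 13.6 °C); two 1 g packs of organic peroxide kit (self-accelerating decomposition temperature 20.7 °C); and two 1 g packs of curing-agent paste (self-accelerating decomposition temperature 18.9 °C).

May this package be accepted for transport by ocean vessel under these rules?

With self-accelerating decomposition temperature 13.6 °C (≤ 50 °C), the polymerization initiator falls in Class 4.1.
Organic peroxide kit: self-accelerating decomposition temperature 20.7 °C ≤ 50 °C → Class 4.1 (Self-Reactive).
Self-accelerating decomposition temperature 18.9 °C meets the Class 4.1 criterion (Self-Reactive), so the curing-agent paste is Class 4.1.
Total Class 4.1: 1 g + (two 1 g packs = 2 g) + (two 1 g packs = 2 g) = 5 g.
5 g > 1 g (ocean vessel limit, Class 4.1) — over the limit.

No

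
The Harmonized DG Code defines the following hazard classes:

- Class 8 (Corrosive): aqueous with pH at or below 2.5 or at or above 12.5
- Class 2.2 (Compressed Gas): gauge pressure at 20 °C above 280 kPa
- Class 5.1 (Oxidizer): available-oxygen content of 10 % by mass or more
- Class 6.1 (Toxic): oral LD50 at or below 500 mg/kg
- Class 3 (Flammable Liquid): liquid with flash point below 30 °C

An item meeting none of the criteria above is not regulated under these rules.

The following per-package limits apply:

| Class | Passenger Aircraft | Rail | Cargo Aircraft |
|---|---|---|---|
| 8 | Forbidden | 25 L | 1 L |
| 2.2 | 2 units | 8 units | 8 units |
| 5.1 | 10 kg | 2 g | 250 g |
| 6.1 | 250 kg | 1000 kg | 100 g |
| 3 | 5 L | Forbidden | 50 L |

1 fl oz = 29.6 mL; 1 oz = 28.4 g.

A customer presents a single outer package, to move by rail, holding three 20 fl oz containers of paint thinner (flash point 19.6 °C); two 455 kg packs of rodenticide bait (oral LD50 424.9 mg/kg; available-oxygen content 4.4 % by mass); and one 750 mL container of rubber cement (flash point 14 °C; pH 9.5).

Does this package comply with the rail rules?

No

The paint thinner has flash point 19.6 °C, which is < 30 °C, so it is Class 3 (Flammable Liquid).
Oral LD50 424.9 mg/kg meets the Class 6.1 criterion (Toxic), so the rodenticide bait is Class 6.1.
The rubber cement has flash point 14 °C, which is < 30 °C, so it is Class 3 (Flammable Liquid).
Total Class 3: (three 20 fl oz containers = 1.776 L) + 750 mL = 2.526 L.
Class 3 is Forbidden by rail.
Class 6.1 quantity: two 455 kg packs = 910 kg.
910 kg is within the rail limit of 1000 kg for Class 6.1.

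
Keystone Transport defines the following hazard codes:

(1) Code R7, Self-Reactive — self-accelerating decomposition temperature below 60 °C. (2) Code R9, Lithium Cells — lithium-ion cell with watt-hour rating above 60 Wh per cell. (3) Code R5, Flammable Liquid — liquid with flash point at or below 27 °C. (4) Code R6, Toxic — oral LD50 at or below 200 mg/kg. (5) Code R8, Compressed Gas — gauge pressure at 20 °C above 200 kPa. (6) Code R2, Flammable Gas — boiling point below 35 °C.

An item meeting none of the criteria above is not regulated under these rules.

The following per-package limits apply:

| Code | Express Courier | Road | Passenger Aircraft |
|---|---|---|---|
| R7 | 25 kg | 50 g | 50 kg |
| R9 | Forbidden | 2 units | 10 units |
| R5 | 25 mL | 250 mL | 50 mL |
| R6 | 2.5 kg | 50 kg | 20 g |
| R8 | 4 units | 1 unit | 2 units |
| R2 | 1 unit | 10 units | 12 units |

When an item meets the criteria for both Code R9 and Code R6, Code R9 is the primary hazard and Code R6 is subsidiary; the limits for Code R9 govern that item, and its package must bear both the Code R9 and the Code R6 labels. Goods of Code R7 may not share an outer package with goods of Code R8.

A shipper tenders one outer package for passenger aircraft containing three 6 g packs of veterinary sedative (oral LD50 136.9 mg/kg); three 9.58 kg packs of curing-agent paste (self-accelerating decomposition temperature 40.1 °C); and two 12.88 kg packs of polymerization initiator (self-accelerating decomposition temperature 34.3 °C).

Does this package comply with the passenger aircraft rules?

No

With oral LD50 136.9 mg/kg (≤ 200 mg/kg), the veterinary sedative falls in Code R6.
Curing-agent paste: self-accelerating decomposition temperature 40.1 °C < 60 °C → Code R7 (Self-Reactive).
Polymerization initiator: self-accelerating decomposition temperature 34.3 °C < 60 °C → Code R7 (Self-Reactive).
Code R7 net quantity: (three 9.58 kg packs = 28.74 kg) + (two 12.88 kg packs = 25.76 kg) = 54.5 kg.
54.5 kg exceeds the passenger aircraft limit of 50 kg for Code R7.
Code R6 quantity: three 6 g packs = 18 g.
18 g is within the passenger aircraft limit of 20 g for Code R6.
The segregation rule (Code R7 with Code R8) does not apply to Code R7 with Code R6.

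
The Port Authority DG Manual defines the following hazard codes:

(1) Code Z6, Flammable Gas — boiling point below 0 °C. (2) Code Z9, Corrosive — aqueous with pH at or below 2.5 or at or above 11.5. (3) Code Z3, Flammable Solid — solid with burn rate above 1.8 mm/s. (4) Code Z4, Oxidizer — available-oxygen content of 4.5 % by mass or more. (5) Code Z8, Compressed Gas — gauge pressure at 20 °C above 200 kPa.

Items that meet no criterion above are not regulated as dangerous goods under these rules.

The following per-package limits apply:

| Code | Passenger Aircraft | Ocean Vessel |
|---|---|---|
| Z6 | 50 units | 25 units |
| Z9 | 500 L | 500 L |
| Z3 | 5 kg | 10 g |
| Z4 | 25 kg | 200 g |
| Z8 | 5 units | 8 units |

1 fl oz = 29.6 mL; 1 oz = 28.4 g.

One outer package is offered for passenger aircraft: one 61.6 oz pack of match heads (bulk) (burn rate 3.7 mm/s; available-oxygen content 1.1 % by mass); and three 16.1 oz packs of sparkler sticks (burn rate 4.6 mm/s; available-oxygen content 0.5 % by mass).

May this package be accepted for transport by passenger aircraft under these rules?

Yes

With burn rate 3.7 mm/s (> 1.8 mm/s), the match heads (bulk) fall in Code Z3.
With burn rate 4.6 mm/s (> 1.8 mm/s), the sparkler sticks fall in Code Z3.
Total Code Z3: (one 61.6 oz pack = 1749.44 g) + (three 16.1 oz packs = 1371.72 g) = 3121.16 g.
3121.16 g is within the passenger aircraft limit of 5 kg for Code Z3.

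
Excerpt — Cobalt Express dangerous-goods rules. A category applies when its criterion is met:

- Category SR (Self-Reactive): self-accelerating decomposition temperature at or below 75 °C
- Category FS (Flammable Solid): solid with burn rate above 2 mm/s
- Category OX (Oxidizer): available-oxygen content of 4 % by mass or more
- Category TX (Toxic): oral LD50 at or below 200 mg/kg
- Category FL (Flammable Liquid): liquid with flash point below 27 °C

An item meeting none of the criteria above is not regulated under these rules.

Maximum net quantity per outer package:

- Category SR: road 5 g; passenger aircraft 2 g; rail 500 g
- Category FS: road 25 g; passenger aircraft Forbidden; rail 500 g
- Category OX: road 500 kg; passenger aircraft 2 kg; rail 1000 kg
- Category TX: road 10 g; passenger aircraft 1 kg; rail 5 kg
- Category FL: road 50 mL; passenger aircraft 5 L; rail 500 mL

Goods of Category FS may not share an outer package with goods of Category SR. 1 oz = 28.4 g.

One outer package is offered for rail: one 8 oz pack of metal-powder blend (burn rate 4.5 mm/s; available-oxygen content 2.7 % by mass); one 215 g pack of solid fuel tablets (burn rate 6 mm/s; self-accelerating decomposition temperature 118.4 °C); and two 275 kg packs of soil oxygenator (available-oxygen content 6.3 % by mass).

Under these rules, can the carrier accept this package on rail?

Yes

Metal-powder blend: burn rate 4.5 mm/s > 2 mm/s → Category FS (Flammable Solid).
The solid fuel tablets have burn rate 6 mm/s, which is > 2 mm/s, so they are Category FS (Flammable Solid).
The soil oxygenator has available-oxygen content 6.3 % by mass, which is ≥ 4 % by mass, so it is Category OX (Oxidizer).
Category FS net quantity: (one 8 oz pack = 227.2 g) + 215 g = 442.2 g.
442.2 g is within the rail limit of 500 g for Category FS.
Category OX quantity: two 275 kg packs = 550 kg.
550 kg is within the rail limit of 1000 kg for Category OX.
The segregation rule (Category FS with Category SR) does not apply to Category FS with Category OX.
Every hazard category is within its rail limit and no segregation rule is violated.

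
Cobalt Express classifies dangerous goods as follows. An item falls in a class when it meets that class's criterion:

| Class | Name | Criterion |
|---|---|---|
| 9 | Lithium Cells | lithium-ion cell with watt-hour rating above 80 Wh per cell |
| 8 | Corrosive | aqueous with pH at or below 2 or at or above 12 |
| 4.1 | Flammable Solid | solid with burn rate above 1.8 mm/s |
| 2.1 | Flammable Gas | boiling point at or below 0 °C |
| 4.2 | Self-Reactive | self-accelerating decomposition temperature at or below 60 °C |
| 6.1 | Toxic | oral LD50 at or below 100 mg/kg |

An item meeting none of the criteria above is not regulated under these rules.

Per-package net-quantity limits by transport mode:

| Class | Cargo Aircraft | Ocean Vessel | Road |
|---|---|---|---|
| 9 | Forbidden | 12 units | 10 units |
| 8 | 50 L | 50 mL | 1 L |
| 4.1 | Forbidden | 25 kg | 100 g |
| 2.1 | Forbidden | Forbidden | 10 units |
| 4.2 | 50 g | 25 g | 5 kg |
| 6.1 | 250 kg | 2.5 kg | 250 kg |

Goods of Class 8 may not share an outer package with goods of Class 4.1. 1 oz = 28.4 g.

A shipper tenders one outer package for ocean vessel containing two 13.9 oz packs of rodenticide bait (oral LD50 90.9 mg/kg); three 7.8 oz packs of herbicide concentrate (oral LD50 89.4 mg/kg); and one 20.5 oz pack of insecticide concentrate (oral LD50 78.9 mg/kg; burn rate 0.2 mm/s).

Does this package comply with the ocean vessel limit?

Yes

Oral LD50 90.9 mg/kg meets the Class 6.1 criterion (Toxic), so the rodenticide bait is Class 6.1.
With oral LD50 89.4 mg/kg (≤ 100 mg/kg), the herbicide concentrate falls in Class 6.1.
With oral LD50 78.9 mg/kg (≤ 100 mg/kg), the insecticide concentrate falls in Class 6.1.
Class 6.1 net quantity: (two 13.9 oz packs = 789.52 g) + (three 7.8 oz packs = 664.56 g) + (one 20.5 oz pack = 582.2 g) = 2036.28 g.
2036.28 g is within the ocean vessel limit of 2.5 kg for Class 6.1.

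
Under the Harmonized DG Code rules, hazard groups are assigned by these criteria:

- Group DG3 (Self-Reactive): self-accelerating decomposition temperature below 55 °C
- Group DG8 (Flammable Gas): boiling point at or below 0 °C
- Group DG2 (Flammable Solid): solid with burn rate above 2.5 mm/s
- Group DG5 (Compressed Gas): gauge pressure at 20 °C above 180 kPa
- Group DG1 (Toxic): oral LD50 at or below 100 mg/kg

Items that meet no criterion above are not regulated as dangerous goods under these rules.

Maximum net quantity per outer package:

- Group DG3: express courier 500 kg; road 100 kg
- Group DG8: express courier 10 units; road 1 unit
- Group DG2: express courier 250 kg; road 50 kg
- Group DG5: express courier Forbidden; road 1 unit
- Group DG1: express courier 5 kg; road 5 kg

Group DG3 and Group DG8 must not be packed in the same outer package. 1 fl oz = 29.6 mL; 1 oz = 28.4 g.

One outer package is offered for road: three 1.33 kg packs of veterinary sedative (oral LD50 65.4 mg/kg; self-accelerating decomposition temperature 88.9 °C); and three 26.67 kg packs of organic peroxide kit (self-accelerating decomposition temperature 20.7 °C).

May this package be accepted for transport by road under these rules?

Yes

Veterinary sedative: oral LD50 65.4 mg/kg ≤ 100 mg/kg → Group DG1 (Toxic).
With self-accelerating decomposition temperature 20.7 °C (< 55 °C), the organic peroxide kit falls in Group DG3.
Group DG1 quantity: three 1.33 kg packs = 3.99 kg.
That is within the Group DG1 road limit of 5 kg.
Group DG3 quantity: three 26.67 kg packs = 80.01 kg.
That is within the Group DG3 road limit of 100 kg.
The segregation rule (Group DG3 with Group DG8) does not apply to Group DG1 with Group DG3.
Every hazard group is within its road limit and no segregation rule is violated.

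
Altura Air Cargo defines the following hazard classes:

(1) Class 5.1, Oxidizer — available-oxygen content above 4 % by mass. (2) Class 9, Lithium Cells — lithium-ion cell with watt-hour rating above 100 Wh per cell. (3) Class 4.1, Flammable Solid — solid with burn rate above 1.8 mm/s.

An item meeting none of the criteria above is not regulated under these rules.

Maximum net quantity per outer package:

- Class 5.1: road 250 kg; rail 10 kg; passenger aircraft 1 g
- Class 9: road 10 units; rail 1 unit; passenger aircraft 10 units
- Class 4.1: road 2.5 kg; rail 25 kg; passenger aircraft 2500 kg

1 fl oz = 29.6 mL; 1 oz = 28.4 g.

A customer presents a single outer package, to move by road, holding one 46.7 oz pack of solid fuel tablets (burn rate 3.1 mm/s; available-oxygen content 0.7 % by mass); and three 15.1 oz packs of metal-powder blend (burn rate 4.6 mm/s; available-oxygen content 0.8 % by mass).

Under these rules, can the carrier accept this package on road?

The solid fuel tablets have burn rate 3.1 mm/s, which is > 1.8 mm/s, so they are Class 4.1 (Flammable Solid).
Burn rate 4.6 mm/s meets the Class 4.1 criterion (Flammable Solid), so the metal-powder blend is Class 4.1.
Class 4.1 net quantity: (one 46.7 oz pack = 1326.28 g) + (three 15.1 oz packs = 1286.52 g) = 2612.8 g.
That exceeds the Class 4.1 road limit of 2.5 kg.

No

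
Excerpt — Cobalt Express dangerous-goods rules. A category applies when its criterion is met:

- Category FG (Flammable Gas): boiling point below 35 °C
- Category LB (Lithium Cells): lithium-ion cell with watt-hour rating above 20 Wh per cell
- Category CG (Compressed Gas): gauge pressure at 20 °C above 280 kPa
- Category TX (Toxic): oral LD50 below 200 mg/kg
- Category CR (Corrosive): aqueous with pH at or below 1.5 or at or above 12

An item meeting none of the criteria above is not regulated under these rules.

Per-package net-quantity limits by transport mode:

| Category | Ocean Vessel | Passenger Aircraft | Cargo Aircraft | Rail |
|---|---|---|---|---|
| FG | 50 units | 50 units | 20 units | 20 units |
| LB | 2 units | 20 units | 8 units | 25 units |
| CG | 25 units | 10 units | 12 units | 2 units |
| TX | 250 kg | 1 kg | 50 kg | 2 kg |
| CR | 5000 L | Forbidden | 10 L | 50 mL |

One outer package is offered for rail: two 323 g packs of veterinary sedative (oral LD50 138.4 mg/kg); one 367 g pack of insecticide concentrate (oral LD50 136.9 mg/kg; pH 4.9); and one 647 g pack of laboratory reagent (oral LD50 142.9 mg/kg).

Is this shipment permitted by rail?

Yes

With oral LD50 138.4 mg/kg (< 200 mg/kg), the veterinary sedative falls in Category TX.
Oral LD50 136.9 mg/kg meets the Category TX criterion (Toxic), so the insecticide concentrate is Category TX.
Oral LD50 142.9 mg/kg meets the Category TX criterion (Toxic), so the laboratory reagent is Category TX.
Category TX net quantity: (two 323 g packs = 646 g) + 367 g + 647 g = 1.66 kg.
That is within the Category TX rail limit of 2 kg.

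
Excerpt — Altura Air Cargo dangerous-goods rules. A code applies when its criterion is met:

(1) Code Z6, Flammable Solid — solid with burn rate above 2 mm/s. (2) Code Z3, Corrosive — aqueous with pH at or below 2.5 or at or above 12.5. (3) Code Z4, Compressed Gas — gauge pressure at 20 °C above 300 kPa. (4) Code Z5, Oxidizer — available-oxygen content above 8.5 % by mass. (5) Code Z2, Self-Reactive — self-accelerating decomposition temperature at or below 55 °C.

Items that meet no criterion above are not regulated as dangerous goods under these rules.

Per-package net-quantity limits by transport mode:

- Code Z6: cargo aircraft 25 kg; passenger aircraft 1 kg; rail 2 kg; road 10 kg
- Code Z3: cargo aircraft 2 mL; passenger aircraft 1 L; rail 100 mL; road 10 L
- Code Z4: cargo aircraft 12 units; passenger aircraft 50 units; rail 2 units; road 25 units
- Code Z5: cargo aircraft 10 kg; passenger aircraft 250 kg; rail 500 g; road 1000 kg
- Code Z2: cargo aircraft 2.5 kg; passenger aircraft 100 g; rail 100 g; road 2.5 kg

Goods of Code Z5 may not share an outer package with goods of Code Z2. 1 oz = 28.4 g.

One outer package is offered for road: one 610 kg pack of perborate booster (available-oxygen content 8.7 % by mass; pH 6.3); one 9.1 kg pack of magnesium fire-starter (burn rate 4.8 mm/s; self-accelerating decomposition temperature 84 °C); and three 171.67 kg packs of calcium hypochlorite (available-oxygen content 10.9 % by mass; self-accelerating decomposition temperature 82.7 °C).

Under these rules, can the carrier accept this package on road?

The perborate booster has available-oxygen content 8.7 % by mass, which is > 8.5 % by mass, so it is Code Z5 (Oxidizer).
With burn rate 4.8 mm/s (> 2 mm/s), the magnesium fire-starter falls in Code Z6.
Calcium hypochlorite: available-oxygen content 10.9 % by mass > 8.5 % by mass → Code Z5 (Oxidizer).
Code Z5 net quantity: 610 kg + (three 171.67 kg packs = 515.01 kg) = 1125.01 kg.
That exceeds the Code Z5 road limit of 1000 kg.
Code Z6 quantity: 9.1 kg.
That is within the Code Z6 road limit of 10 kg.
The segregation rule (Code Z5 with Code Z2) does not apply to Code Z5 with Code Z6.

No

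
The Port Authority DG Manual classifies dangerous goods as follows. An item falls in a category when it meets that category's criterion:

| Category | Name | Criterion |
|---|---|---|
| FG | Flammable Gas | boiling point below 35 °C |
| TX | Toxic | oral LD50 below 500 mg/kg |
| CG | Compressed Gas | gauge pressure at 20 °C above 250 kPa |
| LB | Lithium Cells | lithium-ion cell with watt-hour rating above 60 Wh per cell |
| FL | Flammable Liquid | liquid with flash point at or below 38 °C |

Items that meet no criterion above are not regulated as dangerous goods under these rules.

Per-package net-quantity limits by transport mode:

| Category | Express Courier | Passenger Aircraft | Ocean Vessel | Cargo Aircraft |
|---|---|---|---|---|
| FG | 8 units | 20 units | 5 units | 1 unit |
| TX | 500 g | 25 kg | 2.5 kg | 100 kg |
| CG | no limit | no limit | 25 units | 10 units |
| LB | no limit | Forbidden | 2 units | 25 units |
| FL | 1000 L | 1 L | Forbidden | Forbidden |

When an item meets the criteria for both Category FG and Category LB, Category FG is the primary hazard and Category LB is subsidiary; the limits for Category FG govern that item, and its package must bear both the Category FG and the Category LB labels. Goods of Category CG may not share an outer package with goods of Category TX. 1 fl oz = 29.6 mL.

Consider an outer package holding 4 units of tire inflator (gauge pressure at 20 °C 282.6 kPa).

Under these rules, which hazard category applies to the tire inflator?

Category CG

Gauge pressure at 20 °C 282.6 kPa meets the Category CG criterion (Compressed Gas), so the tire inflator is Category CG.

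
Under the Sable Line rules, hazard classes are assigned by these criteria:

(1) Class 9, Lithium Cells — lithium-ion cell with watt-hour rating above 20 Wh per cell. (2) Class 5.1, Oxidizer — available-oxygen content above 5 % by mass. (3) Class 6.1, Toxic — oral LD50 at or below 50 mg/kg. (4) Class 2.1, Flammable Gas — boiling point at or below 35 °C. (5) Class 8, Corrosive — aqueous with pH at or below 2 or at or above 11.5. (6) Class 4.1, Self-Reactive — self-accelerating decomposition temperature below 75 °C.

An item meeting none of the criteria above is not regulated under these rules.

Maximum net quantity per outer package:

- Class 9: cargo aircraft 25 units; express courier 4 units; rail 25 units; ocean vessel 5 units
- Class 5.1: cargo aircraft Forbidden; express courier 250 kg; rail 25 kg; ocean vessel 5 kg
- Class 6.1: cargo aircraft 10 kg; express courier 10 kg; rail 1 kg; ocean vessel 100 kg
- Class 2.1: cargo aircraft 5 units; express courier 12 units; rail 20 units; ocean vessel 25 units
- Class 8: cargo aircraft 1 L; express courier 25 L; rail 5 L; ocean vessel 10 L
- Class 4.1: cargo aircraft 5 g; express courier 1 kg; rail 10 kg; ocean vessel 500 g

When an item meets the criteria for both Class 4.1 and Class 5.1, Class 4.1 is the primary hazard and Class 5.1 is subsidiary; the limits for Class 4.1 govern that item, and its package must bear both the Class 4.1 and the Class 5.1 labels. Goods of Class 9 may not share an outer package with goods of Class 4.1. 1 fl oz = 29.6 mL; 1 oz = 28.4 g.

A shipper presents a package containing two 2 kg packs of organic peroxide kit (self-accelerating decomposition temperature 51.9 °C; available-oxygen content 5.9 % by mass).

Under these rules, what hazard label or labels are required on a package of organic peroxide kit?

Class 4.1 and 5.1

Organic peroxide kit: self-accelerating decomposition temperature 51.9 °C < 75 °C → Class 4.1 (Self-Reactive).
With available-oxygen content 5.9 % by mass (> 5 % by mass), the organic peroxide kit falls in Class 5.1.
By the precedence rule Class 4.1 is primary and Class 5.1 is subsidiary, and that rule requires both labels on the package.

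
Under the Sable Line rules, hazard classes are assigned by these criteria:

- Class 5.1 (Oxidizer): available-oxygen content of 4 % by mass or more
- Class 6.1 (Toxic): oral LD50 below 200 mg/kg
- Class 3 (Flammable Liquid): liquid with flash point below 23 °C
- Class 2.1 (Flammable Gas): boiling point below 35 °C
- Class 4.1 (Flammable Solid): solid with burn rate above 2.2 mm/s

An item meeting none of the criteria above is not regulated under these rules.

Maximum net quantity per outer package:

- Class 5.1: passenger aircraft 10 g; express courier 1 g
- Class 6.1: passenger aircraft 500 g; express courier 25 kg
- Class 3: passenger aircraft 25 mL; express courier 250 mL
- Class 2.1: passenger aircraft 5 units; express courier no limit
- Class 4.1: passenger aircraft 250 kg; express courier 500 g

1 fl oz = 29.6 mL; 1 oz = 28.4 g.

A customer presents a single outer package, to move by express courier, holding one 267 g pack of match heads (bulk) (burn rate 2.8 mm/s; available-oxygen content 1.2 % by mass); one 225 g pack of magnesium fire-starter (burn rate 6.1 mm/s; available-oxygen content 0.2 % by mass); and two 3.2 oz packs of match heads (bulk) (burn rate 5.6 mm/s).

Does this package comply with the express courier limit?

Burn rate 2.8 mm/s meets the Class 4.1 criterion (Flammable Solid), so the match heads (bulk) are Class 4.1.
Burn rate 6.1 mm/s meets the Class 4.1 criterion (Flammable Solid), so the magnesium fire-starter is Class 4.1.
With burn rate 5.6 mm/s (> 2.2 mm/s), the match heads (bulk) fall in Class 4.1.
Total Class 4.1: 267 g + 225 g + (two 3.2 oz packs = 181.76 g) = 673.76 g.
673.76 g exceeds the express courier limit of 500 g for Class 4.1.

No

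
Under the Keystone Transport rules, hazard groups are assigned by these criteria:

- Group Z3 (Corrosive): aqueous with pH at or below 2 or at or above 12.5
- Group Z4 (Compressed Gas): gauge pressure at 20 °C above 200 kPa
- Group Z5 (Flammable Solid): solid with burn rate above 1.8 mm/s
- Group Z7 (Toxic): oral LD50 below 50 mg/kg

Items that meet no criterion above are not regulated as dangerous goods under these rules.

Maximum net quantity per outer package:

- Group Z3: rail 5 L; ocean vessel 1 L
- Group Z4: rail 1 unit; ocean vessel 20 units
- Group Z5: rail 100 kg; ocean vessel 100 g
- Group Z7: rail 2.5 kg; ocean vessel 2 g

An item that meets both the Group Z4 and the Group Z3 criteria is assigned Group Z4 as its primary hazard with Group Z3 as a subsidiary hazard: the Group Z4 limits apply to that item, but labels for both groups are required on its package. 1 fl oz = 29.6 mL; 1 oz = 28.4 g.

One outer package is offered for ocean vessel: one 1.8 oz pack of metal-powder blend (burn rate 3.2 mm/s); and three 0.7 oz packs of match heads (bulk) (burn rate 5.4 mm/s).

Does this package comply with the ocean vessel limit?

No

Burn rate 3.2 mm/s meets the Group Z5 criterion (Flammable Solid), so the metal-powder blend is Group Z5.
With burn rate 5.4 mm/s (> 1.8 mm/s), the match heads (bulk) fall in Group Z5.
Total Group Z5: (one 1.8 oz pack = 51.12 g) + (three 0.7 oz packs = 59.64 g) = 110.76 g.
110.76 g > 100 g (ocean vessel limit, Group Z5) — over the limit.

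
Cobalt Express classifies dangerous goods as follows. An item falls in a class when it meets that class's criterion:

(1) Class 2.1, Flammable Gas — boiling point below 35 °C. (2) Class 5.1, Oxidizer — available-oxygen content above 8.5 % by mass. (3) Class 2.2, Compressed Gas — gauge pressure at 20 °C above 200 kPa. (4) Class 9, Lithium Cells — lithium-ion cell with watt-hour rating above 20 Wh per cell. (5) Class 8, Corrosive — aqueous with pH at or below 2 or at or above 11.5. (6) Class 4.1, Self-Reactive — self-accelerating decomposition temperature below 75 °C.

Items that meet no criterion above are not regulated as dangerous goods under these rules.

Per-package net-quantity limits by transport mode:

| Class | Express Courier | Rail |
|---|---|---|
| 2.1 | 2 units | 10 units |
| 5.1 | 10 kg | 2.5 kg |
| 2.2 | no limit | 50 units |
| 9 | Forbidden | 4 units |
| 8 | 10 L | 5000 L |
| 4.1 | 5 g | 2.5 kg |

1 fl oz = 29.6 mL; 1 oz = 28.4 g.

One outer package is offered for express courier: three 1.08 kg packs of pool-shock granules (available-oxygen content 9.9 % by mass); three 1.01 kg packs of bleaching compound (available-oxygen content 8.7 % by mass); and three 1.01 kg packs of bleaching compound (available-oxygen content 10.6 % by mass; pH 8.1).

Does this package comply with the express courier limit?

With available-oxygen content 9.9 % by mass (> 8.5 % by mass), the pool-shock granules fall in Class 5.1.
With available-oxygen content 8.7 % by mass (> 8.5 % by mass), the bleaching compound falls in Class 5.1.
Bleaching compound: available-oxygen content 10.6 % by mass > 8.5 % by mass → Class 5.1 (Oxidizer).
Class 5.1 net quantity: (three 1.08 kg packs = 3.24 kg) + (three 1.01 kg packs = 3.03 kg) + (three 1.01 kg packs = 3.03 kg) = 9.3 kg.
That is within the Class 5.1 express courier limit of 10 kg.

Yes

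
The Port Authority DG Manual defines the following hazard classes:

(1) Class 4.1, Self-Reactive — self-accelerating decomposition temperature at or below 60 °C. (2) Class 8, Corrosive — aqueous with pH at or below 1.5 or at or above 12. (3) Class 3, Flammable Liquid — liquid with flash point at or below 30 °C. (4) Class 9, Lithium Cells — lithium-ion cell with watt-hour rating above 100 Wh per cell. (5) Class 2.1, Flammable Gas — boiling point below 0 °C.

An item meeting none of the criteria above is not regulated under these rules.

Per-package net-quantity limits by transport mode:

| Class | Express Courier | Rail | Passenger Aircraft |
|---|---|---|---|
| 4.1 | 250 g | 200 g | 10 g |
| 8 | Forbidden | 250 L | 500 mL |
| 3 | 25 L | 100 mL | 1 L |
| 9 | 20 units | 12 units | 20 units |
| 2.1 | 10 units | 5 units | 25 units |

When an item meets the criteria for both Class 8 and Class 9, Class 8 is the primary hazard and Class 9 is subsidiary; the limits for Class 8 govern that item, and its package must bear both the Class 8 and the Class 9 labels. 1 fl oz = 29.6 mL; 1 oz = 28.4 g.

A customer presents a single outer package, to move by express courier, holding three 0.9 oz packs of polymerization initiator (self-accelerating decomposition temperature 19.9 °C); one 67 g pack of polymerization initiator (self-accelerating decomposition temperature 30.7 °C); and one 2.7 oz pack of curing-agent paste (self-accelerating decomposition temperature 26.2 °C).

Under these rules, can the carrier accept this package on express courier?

Yes

Polymerization initiator: self-accelerating decomposition temperature 19.9 °C ≤ 60 °C → Class 4.1 (Self-Reactive).
The polymerization initiator has self-accelerating decomposition temperature 30.7 °C, which is ≤ 60 °C, so it is Class 4.1 (Self-Reactive).
The curing-agent paste has self-accelerating decomposition temperature 26.2 °C, which is ≤ 60 °C, so it is Class 4.1 (Self-Reactive).
Class 4.1 net quantity: (three 0.9 oz packs = 76.68 g) + 67 g + (one 2.7 oz pack = 76.68 g) = 220.36 g.
That is within the Class 4.1 express courier limit of 250 g.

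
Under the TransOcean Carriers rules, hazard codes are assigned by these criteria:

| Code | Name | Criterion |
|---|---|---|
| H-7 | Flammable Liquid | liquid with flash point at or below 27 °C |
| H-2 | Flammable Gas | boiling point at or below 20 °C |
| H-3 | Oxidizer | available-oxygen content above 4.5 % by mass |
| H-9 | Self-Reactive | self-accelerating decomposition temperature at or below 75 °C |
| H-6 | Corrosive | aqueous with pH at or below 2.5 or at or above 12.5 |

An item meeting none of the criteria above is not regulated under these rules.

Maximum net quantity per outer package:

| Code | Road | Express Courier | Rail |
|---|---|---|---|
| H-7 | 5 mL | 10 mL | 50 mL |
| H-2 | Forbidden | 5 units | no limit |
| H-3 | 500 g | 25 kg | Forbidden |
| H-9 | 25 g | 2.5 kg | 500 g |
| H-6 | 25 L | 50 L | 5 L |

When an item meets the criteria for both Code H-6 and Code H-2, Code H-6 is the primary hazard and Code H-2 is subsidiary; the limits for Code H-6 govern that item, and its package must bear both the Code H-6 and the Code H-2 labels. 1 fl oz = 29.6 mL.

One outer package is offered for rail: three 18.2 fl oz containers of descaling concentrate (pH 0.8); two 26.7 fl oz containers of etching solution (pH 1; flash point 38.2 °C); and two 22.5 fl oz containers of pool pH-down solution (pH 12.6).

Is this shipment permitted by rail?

Yes

The descaling concentrate has pH 0.8, which is ≤ 2.5, so it is Code H-6 (Corrosive).
The etching solution has pH 1, which is ≤ 2.5, so it is Code H-6 (Corrosive).
The pool pH-down solution has pH 12.6, which is ≥ 12.5, so it is Code H-6 (Corrosive).
Total Code H-6: (three 18.2 fl oz containers = 1616.16 mL) + (two 26.7 fl oz containers = 1580.64 mL) + (two 22.5 fl oz containers = 1.332 L) = 4528.8 mL.
That is within the Code H-6 rail limit of 5 L.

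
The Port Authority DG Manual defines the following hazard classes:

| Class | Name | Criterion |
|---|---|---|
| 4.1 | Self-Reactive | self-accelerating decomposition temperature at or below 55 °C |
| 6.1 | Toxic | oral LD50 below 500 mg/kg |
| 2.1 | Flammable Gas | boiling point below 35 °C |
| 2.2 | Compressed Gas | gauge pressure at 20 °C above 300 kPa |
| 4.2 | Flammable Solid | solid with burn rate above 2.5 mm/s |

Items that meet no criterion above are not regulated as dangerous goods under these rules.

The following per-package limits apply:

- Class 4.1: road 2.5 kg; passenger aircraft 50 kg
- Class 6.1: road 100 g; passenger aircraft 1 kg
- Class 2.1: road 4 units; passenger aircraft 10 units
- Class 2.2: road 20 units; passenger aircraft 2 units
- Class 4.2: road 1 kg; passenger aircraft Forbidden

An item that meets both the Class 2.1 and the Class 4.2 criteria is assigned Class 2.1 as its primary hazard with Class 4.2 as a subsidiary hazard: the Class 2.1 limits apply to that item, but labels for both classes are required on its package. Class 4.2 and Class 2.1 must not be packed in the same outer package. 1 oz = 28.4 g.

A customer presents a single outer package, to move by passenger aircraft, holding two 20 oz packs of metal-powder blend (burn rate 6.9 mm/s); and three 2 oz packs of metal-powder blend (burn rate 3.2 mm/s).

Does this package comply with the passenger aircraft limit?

Burn rate 6.9 mm/s meets the Class 4.2 criterion (Flammable Solid), so the metal-powder blend is Class 4.2.
Metal-powder blend: burn rate 3.2 mm/s > 2.5 mm/s → Class 4.2 (Flammable Solid).
Total Class 4.2: (two 20 oz packs = 1.136 kg) + (three 2 oz packs = 170.4 g) = 1306.4 g.
By passenger aircraft, Class 4.2 is Forbidden regardless of quantity.

No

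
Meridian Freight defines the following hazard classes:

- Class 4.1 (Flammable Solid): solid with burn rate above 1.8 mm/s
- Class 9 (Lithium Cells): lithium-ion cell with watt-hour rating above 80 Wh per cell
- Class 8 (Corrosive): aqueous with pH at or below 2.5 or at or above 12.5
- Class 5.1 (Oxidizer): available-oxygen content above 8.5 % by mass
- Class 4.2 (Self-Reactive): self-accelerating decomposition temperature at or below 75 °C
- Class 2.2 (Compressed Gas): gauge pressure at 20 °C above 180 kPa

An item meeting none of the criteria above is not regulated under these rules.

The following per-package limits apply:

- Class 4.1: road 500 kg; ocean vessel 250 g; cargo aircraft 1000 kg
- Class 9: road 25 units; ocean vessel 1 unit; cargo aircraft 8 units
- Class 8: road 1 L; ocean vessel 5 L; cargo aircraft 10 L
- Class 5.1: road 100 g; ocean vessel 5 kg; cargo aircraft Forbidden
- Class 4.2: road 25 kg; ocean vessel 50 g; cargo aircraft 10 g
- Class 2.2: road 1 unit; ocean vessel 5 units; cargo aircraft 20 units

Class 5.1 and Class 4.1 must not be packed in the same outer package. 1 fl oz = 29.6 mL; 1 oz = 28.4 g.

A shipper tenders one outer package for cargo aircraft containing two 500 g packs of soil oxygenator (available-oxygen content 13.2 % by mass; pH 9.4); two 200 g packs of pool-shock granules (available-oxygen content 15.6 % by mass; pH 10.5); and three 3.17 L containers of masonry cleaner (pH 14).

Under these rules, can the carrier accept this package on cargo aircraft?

No

Available-oxygen content 13.2 % by mass meets the Class 5.1 criterion (Oxidizer), so the soil oxygenator is Class 5.1.
With available-oxygen content 15.6 % by mass (> 8.5 % by mass), the pool-shock granules fall in Class 5.1.
pH 14 meets the Class 8 criterion (Corrosive), so the masonry cleaner is Class 8.
Total Class 5.1: (two 500 g packs = 1 kg) + (two 200 g packs = 400 g) = 1.4 kg.
By cargo aircraft, Class 5.1 is Forbidden regardless of quantity.
Class 8 quantity: three 3.17 L containers = 9.51 L.
That is within the Class 8 cargo aircraft limit of 10 L.
The segregation rule (Class 5.1 with Class 4.1) does not apply to Class 5.1 with Class 8.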